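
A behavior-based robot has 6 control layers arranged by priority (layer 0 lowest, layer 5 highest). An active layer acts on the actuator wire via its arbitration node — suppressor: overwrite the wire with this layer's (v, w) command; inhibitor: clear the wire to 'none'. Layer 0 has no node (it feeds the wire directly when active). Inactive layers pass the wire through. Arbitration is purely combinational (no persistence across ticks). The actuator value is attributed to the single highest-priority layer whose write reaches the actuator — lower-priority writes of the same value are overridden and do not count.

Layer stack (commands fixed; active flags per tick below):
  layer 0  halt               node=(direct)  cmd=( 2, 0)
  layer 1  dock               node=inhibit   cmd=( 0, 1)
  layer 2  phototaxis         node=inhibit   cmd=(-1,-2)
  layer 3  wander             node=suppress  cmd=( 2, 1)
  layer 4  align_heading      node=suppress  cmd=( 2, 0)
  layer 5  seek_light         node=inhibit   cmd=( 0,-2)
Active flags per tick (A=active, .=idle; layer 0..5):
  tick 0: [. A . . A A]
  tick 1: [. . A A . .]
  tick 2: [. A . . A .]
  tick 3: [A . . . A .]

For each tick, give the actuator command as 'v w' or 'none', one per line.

none
2 1
2 0
2 0

tick 0:
  layer 0 (halt) idle — none
  layer 1 (dock) active — inhibits: none
  layer 2 (phototaxis) idle — unchanged: none
  layer 3 (wander) idle — unchanged: none
  layer 4 (align_heading) active — suppresses: (2, 0)
  layer 5 (seek_light) active — inhibits: none
  → actuator none
tick 1:
  layer 0 (halt) idle — none
  layer 1 (dock) idle — unchanged: none
  layer 2 (phototaxis) active — inhibits: none
  layer 3 (wander) active — suppresses: (2, 1)
  layer 4 (align_heading) idle — unchanged: (2, 1)
  layer 5 (seek_light) idle — unchanged: (2, 1)
  → actuator (2, 1)
tick 2:
  layer 0 (halt) idle — none
  layer 1 (dock) active — inhibits: none
  layer 2 (phototaxis) idle — unchanged: none
  layer 3 (wander) idle — unchanged: none
  layer 4 (align_heading) active — suppresses: (2, 0)
  layer 5 (seek_light) idle — unchanged: (2, 0)
  → actuator (2, 0)
tick 3:
  layer 0 (halt) active — direct: (2, 0)
  layer 1 (dock) idle — unchanged: (2, 0)
  layer 2 (phototaxis) idle — unchanged: (2, 0)
  layer 3 (wander) idle — unchanged: (2, 0)
  layer 4 (align_heading) active — suppresses: (2, 0)
  layer 5 (seek_light) idle — unchanged: (2, 0)
  → actuator (2, 0)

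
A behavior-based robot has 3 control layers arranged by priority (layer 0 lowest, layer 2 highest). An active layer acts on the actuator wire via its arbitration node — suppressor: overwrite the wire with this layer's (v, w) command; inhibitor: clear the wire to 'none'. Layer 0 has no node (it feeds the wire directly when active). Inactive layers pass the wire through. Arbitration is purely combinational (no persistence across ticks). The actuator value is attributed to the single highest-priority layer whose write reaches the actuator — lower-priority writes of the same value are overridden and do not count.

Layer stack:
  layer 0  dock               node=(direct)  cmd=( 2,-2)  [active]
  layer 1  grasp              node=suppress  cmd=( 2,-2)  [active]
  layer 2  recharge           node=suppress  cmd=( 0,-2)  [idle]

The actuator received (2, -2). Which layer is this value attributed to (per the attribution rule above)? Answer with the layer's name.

grasp

L0 dock: active, feeds wire = (2, -2)
L1 grasp: active, suppressor → wire = (2, -2)
L2 recharge: idle → wire stays (2, -2)
actuator = (2, -2)
last writer: layer 1 = grasp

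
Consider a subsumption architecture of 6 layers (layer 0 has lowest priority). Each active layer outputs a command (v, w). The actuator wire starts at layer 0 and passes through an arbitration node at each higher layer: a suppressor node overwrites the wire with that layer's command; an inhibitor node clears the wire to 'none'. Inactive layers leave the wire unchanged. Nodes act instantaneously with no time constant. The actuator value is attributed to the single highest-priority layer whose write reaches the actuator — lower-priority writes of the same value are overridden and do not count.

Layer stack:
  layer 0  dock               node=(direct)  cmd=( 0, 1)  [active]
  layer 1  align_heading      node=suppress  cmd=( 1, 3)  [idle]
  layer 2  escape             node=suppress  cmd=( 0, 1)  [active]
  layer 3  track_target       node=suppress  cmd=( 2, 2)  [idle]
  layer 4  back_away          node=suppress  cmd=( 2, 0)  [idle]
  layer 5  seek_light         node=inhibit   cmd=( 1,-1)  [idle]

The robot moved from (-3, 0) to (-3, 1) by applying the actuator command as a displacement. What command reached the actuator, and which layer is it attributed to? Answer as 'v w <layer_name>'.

0 1 escape

displacement = (-3, 1) − (-3, 0) = (0, 1)
L0 dock: active, feeds wire = (0, 1)
L1 align_heading: idle → wire stays (0, 1)
L2 escape: active, suppressor → wire = (0, 1)
L3 track_target: idle → wire stays (0, 1)
L4 back_away: idle → wire stays (0, 1)
L5 seek_light: idle → wire stays (0, 1)
actuator = (0, 1) — from layer 2 (escape)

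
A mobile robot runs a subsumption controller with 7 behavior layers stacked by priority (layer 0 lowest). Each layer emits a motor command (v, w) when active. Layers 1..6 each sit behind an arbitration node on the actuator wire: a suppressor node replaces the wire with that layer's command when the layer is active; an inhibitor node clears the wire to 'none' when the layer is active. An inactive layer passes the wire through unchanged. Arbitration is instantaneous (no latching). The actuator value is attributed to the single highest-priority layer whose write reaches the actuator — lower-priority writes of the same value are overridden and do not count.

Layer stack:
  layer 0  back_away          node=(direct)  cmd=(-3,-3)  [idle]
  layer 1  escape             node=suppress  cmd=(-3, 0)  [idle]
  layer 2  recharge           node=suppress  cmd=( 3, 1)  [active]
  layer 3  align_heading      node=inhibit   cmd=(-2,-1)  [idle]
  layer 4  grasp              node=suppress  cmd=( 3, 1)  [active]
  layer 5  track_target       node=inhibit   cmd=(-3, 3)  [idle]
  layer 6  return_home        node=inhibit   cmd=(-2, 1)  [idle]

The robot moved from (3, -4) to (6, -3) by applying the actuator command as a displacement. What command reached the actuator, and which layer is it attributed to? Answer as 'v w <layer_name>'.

displacement = (6, -3) − (3, -4) = (3, 1)
L0 back_away: idle → wire = none
L1 escape: idle → wire stays none
L2 recharge: active, suppressor → wire = (3, 1)
L3 align_heading: idle → wire stays (3, 1)
L4 grasp: active, suppressor → wire = (3, 1)
L5 track_target: idle → wire stays (3, 1)
L6 return_home: idle → wire stays (3, 1)
actuator = (3, 1) — from layer 4 (grasp)

3 1 grasp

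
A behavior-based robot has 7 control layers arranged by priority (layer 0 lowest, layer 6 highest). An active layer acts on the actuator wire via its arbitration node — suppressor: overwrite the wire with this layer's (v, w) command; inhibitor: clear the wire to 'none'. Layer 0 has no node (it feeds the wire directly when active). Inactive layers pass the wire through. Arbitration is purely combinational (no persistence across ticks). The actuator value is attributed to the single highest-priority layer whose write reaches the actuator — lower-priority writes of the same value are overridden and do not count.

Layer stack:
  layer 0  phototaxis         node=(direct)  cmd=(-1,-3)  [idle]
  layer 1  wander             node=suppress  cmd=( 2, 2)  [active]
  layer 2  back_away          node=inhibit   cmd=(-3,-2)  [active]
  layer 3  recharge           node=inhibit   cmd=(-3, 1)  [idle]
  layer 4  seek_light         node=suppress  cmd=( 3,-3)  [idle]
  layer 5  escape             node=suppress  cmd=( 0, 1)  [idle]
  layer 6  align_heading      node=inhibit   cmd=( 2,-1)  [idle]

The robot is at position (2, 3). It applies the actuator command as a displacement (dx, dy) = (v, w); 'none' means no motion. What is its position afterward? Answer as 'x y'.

layer 0 (phototaxis) idle — none
layer 1 (wander) active — suppresses: (2, 2)
layer 2 (back_away) active — inhibits: none
layer 3 (recharge) idle — unchanged: none
layer 4 (seek_light) idle — unchanged: none
layer 5 (escape) idle — unchanged: none
layer 6 (align_heading) idle — unchanged: none
→ actuator none
position: (2, 3) + none = (2, 3)

2 3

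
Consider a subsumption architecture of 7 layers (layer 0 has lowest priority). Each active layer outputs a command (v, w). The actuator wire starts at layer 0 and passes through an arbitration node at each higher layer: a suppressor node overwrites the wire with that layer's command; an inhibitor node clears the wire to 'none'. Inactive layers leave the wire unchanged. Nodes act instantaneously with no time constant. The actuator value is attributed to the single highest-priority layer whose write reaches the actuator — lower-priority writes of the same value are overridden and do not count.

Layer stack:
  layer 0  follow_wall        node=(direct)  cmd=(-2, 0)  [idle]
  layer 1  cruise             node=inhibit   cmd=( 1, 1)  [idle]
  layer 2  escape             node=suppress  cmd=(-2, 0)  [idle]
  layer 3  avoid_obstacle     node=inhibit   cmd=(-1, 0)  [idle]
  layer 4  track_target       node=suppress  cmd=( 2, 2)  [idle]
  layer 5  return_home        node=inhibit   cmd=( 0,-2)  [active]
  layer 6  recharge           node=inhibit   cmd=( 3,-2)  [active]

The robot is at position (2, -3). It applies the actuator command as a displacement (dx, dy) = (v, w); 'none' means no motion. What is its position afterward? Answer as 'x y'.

L0 follow_wall: idle → wire = none
L1 cruise: idle → wire stays none
L2 escape: idle → wire stays none
L3 avoid_obstacle: idle → wire stays none
L4 track_target: idle → wire stays none
L5 return_home: active, inhibitor → wire = none
L6 recharge: active, inhibitor → wire = none
actuator = none
position: (2, -3) + none = (2, -3)

2 -3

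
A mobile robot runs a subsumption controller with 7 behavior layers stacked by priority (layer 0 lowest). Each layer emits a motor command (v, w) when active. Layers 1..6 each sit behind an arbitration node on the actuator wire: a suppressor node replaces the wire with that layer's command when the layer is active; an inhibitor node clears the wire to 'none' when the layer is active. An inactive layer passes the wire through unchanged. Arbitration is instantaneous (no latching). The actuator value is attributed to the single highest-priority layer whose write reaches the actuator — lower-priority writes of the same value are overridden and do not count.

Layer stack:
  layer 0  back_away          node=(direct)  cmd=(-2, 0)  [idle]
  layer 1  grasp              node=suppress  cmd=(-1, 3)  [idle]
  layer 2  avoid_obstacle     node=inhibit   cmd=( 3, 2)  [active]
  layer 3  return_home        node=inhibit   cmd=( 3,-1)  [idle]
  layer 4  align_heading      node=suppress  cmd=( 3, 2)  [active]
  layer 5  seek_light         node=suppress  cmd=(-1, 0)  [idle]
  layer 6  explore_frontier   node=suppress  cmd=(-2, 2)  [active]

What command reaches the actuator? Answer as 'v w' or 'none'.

[0] back_away off; wire := none
[1] grasp off; pass none
[2] avoid_obstacle on (inhibit); wire := none
[3] return_home off; pass none
[4] align_heading on (suppress); wire := (3, 2)
[5] seek_light off; pass (3, 2)
[6] explore_frontier on (suppress); wire := (-2, 2)
output (-2, 2)

-2 2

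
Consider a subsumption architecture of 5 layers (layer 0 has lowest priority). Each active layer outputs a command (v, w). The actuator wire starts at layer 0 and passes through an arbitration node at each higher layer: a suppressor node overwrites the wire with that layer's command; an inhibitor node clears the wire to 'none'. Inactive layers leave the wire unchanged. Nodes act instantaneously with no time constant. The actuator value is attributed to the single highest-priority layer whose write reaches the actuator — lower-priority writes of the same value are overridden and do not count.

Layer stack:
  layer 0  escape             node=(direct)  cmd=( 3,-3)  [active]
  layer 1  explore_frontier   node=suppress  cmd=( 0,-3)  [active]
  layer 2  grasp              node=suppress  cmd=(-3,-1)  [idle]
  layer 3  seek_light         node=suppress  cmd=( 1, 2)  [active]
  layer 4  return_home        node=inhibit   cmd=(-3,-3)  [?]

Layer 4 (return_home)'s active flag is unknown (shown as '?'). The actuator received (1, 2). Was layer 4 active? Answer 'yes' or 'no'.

If layer 4 is active=yes:
  actuator would be none
If layer 4 is active=no:
  actuator would be (1, 2)
Observed (1, 2), so layer 4 was idle.

no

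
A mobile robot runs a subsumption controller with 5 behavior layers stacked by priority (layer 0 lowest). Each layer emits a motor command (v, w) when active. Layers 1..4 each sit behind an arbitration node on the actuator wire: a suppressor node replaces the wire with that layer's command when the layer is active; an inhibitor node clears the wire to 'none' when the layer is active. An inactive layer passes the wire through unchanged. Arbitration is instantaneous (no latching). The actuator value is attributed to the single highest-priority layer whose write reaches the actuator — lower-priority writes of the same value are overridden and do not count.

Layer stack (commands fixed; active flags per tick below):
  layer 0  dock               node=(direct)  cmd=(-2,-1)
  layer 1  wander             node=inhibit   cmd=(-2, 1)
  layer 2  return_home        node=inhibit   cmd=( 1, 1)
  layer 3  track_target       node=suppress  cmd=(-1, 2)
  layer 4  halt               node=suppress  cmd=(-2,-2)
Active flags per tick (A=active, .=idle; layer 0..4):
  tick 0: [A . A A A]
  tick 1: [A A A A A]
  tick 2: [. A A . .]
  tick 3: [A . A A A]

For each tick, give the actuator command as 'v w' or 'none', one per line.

-2 -2
-2 -2
none
-2 -2

tick 0:
  [0] dock on; wire := (-2, -1)
  [1] wander off; pass (-2, -1)
  [2] return_home on (inhibit); wire := none
  [3] track_target on (suppress); wire := (-1, 2)
  [4] halt on (suppress); wire := (-2, -2)
  output (-2, -2)
tick 1:
  [0] dock on; wire := (-2, -1)
  [1] wander on (inhibit); wire := none
  [2] return_home on (inhibit); wire := none
  [3] track_target on (suppress); wire := (-1, 2)
  [4] halt on (suppress); wire := (-2, -2)
  output (-2, -2)
tick 2:
  [0] dock off; wire := none
  [1] wander on (inhibit); wire := none
  [2] return_home on (inhibit); wire := none
  [3] track_target off; pass none
  [4] halt off; pass none
  output none
tick 3:
  [0] dock on; wire := (-2, -1)
  [1] wander off; pass (-2, -1)
  [2] return_home on (inhibit); wire := none
  [3] track_target on (suppress); wire := (-1, 2)
  [4] halt on (suppress); wire := (-2, -2)
  output (-2, -2)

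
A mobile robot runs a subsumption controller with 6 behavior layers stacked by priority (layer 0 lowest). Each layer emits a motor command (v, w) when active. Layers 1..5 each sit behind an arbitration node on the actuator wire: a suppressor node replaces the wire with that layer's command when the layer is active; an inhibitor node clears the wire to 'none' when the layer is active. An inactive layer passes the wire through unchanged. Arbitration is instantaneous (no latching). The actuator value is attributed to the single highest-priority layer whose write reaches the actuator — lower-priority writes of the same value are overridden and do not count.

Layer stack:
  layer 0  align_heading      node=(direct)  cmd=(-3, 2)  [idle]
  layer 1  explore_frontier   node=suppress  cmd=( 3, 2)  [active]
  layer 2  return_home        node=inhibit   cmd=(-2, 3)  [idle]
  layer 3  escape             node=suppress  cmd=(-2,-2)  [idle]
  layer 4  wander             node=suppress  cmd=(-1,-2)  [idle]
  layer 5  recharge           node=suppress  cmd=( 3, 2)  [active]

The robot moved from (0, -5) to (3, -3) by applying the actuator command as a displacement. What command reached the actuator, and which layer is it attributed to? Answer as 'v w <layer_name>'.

3 2 recharge

displacement = (3, -3) − (0, -5) = (3, 2)
[0] align_heading off; wire := none
[1] explore_frontier on (suppress); wire := (3, 2)
[2] return_home off; pass (3, 2)
[3] escape off; pass (3, 2)
[4] wander off; pass (3, 2)
[5] recharge on (suppress); wire := (3, 2)
output (3, 2) — from layer 5 (recharge)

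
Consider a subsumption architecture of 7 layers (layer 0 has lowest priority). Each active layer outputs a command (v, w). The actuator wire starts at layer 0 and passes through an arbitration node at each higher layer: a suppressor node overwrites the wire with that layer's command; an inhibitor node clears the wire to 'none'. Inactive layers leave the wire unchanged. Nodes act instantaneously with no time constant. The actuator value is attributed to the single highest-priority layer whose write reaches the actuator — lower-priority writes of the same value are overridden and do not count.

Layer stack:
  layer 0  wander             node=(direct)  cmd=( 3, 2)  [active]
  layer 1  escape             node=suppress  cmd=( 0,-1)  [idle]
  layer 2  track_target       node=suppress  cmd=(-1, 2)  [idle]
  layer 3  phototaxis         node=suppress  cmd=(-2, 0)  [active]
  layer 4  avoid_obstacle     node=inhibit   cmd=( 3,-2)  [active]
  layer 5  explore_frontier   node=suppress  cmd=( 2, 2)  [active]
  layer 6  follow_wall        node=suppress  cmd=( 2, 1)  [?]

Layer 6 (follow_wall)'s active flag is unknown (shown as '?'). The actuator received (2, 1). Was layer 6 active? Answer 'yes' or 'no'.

yes

If layer 6 is active=yes:
  actuator would be (2, 1)
If layer 6 is active=no:
  actuator would be (2, 2)
Observed (2, 1), so layer 6 was active.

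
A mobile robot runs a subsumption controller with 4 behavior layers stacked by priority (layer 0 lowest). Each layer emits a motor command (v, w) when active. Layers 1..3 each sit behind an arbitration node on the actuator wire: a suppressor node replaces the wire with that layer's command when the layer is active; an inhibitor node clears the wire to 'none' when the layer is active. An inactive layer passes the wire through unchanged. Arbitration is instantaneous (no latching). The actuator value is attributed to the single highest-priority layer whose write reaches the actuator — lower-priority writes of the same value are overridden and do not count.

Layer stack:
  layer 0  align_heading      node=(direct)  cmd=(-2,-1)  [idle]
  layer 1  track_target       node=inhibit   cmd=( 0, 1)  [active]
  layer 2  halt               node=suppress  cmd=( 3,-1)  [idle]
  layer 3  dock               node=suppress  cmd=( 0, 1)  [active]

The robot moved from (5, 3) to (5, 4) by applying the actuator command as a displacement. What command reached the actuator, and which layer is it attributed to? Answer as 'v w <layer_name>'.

0 1 dock

displacement = (5, 4) − (5, 3) = (0, 1)
layer 0 (align_heading) idle — none
layer 1 (track_target) active — inhibits: none
layer 2 (halt) idle — unchanged: none
layer 3 (dock) active — suppresses: (0, 1)
→ actuator (0, 1) — from layer 3 (dock)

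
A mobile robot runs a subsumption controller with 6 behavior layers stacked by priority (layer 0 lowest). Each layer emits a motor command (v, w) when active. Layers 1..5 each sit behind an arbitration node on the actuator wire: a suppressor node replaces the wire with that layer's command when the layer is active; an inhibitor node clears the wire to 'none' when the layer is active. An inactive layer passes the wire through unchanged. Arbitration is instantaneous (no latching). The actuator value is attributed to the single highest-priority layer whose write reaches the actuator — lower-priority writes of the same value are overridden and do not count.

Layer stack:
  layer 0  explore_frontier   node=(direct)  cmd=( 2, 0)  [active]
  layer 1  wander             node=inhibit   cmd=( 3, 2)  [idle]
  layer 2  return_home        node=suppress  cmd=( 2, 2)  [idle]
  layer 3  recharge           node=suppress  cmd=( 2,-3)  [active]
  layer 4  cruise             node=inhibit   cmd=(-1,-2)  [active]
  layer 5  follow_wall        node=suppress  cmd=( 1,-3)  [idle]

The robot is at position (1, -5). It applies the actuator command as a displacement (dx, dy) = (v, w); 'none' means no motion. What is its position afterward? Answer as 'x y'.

L0 explore_frontier: active, feeds wire = (2, 0)
L1 wander: idle → wire stays (2, 0)
L2 return_home: idle → wire stays (2, 0)
L3 recharge: active, suppressor → wire = (2, -3)
L4 cruise: active, inhibitor → wire = none
L5 follow_wall: idle → wire stays none
actuator = none
position: (1, -5) + none = (1, -5)

1 -5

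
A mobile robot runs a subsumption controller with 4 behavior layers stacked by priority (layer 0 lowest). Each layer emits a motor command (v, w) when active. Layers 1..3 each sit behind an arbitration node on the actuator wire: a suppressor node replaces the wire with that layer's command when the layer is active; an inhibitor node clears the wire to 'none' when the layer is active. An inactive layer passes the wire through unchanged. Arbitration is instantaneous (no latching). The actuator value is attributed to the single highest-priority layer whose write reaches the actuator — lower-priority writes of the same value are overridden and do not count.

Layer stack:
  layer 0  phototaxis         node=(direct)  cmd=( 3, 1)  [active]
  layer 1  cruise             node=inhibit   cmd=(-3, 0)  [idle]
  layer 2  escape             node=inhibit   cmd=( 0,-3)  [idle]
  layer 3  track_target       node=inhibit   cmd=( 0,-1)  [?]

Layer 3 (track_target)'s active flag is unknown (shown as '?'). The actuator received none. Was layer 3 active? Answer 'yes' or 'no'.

If layer 3 is active=yes:
  actuator would be none
If layer 3 is active=no:
  actuator would be (3, 1)
Observed none, so layer 3 was active.

yes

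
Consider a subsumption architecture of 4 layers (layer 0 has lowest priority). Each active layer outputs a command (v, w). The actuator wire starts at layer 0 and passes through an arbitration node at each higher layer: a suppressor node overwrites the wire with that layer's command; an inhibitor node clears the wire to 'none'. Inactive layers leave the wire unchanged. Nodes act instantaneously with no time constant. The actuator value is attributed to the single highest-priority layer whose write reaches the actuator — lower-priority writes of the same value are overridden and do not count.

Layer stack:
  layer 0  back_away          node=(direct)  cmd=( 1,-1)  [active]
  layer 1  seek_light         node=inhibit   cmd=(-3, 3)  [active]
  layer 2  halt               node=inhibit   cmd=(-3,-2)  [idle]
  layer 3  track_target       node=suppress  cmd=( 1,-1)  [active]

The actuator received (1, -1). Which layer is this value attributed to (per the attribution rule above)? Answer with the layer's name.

track_target

[0] back_away on; wire := (1, -1)
[1] seek_light on (inhibit); wire := none
[2] halt off; pass none
[3] track_target on (suppress); wire := (1, -1)
output (1, -1)
last writer: layer 3 = track_target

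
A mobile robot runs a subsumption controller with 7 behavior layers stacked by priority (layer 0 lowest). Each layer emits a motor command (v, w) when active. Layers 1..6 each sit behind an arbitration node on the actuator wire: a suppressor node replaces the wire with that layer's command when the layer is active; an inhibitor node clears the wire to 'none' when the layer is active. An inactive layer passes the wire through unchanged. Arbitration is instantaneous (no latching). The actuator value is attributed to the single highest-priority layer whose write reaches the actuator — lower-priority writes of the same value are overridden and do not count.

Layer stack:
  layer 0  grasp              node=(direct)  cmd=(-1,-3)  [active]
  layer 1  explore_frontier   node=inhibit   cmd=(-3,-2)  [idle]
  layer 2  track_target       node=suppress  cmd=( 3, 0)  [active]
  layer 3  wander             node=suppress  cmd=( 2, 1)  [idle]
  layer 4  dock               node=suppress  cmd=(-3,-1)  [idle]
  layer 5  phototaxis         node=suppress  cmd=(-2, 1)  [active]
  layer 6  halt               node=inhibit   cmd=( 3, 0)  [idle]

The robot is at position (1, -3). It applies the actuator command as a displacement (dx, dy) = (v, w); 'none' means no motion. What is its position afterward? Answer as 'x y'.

-1 -2

L0 grasp: active, feeds wire = (-1, -3)
L1 explore_frontier: idle → wire stays (-1, -3)
L2 track_target: active, suppressor → wire = (3, 0)
L3 wander: idle → wire stays (3, 0)
L4 dock: idle → wire stays (3, 0)
L5 phototaxis: active, suppressor → wire = (-2, 1)
L6 halt: idle → wire stays (-2, 1)
actuator = (-2, 1)
position: (1, -3) + (-2, 1) = (-1, -2)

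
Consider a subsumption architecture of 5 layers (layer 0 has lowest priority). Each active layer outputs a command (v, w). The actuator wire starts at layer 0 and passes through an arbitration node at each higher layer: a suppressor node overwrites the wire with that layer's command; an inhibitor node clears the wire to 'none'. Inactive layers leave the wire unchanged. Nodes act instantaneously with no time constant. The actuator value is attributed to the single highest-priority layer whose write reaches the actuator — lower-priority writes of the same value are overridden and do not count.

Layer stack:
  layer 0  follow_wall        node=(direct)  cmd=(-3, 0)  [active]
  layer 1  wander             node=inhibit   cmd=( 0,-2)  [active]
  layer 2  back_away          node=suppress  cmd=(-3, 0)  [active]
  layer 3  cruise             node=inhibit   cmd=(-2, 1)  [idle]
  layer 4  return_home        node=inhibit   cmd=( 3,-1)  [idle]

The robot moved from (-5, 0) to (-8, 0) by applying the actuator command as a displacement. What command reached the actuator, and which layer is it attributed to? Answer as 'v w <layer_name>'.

-3 0 back_away

displacement = (-8, 0) − (-5, 0) = (-3, 0)
L0 follow_wall: active, feeds wire = (-3, 0)
L1 wander: active, inhibitor → wire = none
L2 back_away: active, suppressor → wire = (-3, 0)
L3 cruise: idle → wire stays (-3, 0)
L4 return_home: idle → wire stays (-3, 0)
actuator = (-3, 0) — from layer 2 (back_away)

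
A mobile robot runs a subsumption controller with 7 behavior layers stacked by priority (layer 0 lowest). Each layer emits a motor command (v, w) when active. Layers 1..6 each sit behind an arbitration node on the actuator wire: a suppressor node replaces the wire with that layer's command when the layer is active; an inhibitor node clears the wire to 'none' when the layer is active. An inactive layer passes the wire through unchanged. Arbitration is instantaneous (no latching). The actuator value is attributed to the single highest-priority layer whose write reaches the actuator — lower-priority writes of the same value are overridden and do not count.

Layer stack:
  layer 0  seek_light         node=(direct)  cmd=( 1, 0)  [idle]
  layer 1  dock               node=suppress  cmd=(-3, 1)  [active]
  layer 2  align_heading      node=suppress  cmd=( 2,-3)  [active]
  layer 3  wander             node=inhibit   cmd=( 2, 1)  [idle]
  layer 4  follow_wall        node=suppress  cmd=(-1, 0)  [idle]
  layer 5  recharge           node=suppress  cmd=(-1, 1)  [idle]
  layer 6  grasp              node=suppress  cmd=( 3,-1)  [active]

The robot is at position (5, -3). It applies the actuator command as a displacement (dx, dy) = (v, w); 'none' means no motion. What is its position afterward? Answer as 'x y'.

8 -4

layer 0 (seek_light) idle — none
layer 1 (dock) active — suppresses: (-3, 1)
layer 2 (align_heading) active — suppresses: (2, -3)
layer 3 (wander) idle — unchanged: (2, -3)
layer 4 (follow_wall) idle — unchanged: (2, -3)
layer 5 (recharge) idle — unchanged: (2, -3)
layer 6 (grasp) active — suppresses: (3, -1)
→ actuator (3, -1)
position: (5, -3) + (3, -1) = (8, -4)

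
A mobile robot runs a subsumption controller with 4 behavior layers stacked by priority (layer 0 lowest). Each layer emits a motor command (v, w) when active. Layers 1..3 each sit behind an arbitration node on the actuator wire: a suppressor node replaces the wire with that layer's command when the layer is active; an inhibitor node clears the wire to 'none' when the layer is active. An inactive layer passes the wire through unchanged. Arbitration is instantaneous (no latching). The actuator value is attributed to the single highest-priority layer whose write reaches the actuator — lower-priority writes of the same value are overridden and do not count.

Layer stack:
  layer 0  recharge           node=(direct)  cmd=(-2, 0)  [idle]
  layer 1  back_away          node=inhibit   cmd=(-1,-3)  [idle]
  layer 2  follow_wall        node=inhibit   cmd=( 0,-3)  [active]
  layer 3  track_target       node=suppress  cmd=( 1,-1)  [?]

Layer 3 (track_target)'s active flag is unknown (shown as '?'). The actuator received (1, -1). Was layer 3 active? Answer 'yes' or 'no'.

yes

If layer 3 is active=yes:
  actuator would be (1, -1)
If layer 3 is active=no:
  actuator would be none
Observed (1, -1), so layer 3 was active.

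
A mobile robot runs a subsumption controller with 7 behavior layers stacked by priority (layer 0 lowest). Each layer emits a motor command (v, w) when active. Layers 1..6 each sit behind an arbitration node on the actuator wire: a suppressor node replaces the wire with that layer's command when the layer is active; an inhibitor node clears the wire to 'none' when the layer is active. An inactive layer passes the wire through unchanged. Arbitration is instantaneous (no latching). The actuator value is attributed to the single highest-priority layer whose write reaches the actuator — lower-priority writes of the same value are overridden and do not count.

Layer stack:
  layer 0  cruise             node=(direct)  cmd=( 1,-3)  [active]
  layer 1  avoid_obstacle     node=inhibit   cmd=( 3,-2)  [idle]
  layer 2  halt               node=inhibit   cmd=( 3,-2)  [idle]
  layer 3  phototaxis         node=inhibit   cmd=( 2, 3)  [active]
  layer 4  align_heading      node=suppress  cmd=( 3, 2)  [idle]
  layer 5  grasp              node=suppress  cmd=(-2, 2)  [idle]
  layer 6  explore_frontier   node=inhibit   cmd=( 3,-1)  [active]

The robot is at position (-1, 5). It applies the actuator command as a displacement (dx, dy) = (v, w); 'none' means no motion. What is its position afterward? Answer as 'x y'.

-1 5

L0 cruise: active, feeds wire = (1, -3)
L1 avoid_obstacle: idle → wire stays (1, -3)
L2 halt: idle → wire stays (1, -3)
L3 phototaxis: active, inhibitor → wire = none
L4 align_heading: idle → wire stays none
L5 grasp: idle → wire stays none
L6 explore_frontier: active, inhibitor → wire = none
actuator = none
position: (-1, 5) + none = (-1, 5)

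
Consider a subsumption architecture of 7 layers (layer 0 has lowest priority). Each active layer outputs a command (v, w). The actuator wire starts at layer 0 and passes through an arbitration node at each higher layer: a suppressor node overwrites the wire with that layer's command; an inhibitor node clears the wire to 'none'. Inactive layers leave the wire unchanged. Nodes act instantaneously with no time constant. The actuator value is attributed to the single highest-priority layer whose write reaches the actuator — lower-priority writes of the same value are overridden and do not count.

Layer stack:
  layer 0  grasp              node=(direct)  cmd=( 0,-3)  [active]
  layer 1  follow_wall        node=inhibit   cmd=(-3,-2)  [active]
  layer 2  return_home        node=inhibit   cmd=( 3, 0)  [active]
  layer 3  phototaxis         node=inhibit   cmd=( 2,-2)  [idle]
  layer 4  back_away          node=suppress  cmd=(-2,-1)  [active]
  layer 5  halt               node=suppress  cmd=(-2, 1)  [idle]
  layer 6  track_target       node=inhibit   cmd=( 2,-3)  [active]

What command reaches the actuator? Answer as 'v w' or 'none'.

none

[0] grasp on; wire := (0, -3)
[1] follow_wall on (inhibit); wire := none
[2] return_home on (inhibit); wire := none
[3] phototaxis off; pass none
[4] back_away on (suppress); wire := (-2, -1)
[5] halt off; pass (-2, -1)
[6] track_target on (inhibit); wire := none
output none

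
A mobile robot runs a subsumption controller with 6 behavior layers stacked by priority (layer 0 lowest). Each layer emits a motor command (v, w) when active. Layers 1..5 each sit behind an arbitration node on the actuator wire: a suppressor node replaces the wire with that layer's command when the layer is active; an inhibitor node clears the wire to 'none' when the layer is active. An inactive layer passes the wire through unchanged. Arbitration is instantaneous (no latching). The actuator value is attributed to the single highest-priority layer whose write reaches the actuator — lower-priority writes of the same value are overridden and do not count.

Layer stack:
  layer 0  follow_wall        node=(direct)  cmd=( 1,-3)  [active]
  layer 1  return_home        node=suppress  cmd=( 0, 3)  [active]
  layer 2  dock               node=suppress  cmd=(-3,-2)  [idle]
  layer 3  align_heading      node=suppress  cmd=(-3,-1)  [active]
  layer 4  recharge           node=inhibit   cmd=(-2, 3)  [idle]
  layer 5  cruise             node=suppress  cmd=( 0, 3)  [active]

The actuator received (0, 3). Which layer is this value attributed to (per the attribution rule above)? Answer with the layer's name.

layer 0 (follow_wall) active — direct: (1, -3)
layer 1 (return_home) active — suppresses: (0, 3)
layer 2 (dock) idle — unchanged: (0, 3)
layer 3 (align_heading) active — suppresses: (-3, -1)
layer 4 (recharge) idle — unchanged: (-3, -1)
layer 5 (cruise) active — suppresses: (0, 3)
→ actuator (0, 3)
last writer: layer 5 = cruise

cruise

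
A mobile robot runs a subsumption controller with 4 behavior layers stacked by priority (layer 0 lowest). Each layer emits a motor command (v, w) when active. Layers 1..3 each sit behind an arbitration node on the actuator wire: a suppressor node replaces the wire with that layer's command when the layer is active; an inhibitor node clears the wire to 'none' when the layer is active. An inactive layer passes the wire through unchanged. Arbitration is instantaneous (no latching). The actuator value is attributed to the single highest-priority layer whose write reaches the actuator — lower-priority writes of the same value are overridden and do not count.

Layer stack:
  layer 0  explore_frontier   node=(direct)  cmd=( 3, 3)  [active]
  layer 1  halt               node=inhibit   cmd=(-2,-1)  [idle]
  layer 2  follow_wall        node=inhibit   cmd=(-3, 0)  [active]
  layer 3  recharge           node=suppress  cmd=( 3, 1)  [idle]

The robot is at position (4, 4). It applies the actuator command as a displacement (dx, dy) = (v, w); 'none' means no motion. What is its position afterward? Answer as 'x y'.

L0 explore_frontier: active, feeds wire = (3, 3)
L1 halt: idle → wire stays (3, 3)
L2 follow_wall: active, inhibitor → wire = none
L3 recharge: idle → wire stays none
actuator = none
position: (4, 4) + none = (4, 4)

4 4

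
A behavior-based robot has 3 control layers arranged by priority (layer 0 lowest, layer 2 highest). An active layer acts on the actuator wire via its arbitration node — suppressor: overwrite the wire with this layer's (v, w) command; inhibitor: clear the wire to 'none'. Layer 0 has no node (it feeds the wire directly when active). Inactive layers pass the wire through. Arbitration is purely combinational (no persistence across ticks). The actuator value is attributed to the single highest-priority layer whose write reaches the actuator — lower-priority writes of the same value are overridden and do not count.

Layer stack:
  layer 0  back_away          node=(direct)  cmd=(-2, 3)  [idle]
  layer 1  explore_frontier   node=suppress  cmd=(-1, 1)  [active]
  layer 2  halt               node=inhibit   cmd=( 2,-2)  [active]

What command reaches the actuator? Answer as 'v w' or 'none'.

none

layer 0 (back_away) idle — none
layer 1 (explore_frontier) active — suppresses: (-1, 1)
layer 2 (halt) active — inhibits: none
→ actuator none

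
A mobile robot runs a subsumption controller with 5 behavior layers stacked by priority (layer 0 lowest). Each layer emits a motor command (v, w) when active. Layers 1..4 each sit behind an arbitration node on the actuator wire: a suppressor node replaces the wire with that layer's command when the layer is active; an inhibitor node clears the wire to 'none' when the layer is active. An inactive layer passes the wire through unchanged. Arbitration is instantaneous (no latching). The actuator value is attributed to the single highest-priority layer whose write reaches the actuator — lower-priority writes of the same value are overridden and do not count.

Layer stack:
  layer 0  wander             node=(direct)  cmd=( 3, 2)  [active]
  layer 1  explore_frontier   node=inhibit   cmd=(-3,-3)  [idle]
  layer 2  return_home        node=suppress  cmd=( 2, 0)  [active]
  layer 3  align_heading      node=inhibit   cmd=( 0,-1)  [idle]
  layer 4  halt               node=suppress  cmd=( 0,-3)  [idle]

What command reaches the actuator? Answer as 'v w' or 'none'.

2 0

layer 0 (wander) active — direct: (3, 2)
layer 1 (explore_frontier) idle — unchanged: (3, 2)
layer 2 (return_home) active — suppresses: (2, 0)
layer 3 (align_heading) idle — unchanged: (2, 0)
layer 4 (halt) idle — unchanged: (2, 0)
→ actuator (2, 0)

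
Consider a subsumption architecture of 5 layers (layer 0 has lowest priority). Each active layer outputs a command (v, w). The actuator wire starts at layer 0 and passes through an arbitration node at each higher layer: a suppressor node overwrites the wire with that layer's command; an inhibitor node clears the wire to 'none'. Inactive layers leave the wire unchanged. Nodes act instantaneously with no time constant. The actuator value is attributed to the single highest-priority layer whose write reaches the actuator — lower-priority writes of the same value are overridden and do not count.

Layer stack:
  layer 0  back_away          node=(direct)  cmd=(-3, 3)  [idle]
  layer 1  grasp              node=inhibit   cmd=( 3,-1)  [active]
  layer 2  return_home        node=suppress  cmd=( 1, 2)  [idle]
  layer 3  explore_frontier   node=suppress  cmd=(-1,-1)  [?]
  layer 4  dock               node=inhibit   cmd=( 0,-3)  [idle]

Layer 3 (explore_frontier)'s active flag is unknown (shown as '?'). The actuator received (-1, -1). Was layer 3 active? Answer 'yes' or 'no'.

If layer 3 is active=yes:
  actuator would be (-1, -1)
If layer 3 is active=no:
  actuator would be none
Observed (-1, -1), so layer 3 was active.

yes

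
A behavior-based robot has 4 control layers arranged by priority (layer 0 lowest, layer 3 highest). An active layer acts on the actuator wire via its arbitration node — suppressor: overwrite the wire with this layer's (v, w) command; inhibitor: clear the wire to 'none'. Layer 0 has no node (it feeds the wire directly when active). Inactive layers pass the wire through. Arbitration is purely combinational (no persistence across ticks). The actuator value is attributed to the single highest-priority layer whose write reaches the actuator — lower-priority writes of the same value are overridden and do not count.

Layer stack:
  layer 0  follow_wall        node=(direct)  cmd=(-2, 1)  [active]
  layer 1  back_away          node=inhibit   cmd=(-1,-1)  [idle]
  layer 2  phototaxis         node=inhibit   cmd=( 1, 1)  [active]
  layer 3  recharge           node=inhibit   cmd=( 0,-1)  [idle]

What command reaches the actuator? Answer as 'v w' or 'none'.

none

layer 0 (follow_wall) active — direct: (-2, 1)
layer 1 (back_away) idle — unchanged: (-2, 1)
layer 2 (phototaxis) active — inhibits: none
layer 3 (recharge) idle — unchanged: none
→ actuator none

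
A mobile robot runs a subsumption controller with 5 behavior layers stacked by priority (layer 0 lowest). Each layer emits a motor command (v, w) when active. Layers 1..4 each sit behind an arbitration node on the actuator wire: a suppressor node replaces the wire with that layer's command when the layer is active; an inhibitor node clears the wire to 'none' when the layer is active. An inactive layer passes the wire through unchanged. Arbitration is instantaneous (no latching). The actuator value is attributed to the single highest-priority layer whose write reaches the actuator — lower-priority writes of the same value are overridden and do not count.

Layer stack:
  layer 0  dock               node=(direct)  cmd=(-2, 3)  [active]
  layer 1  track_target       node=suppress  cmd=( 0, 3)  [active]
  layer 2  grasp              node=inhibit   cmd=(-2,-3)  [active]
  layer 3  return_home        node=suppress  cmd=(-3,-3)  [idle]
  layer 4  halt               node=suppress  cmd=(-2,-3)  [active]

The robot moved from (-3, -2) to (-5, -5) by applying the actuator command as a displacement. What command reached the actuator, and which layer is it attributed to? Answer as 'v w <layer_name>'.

displacement = (-5, -5) − (-3, -2) = (-2, -3)
L0 dock: active, feeds wire = (-2, 3)
L1 track_target: active, suppressor → wire = (0, 3)
L2 grasp: active, inhibitor → wire = none
L3 return_home: idle → wire stays none
L4 halt: active, suppressor → wire = (-2, -3)
actuator = (-2, -3) — from layer 4 (halt)

-2 -3 halt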